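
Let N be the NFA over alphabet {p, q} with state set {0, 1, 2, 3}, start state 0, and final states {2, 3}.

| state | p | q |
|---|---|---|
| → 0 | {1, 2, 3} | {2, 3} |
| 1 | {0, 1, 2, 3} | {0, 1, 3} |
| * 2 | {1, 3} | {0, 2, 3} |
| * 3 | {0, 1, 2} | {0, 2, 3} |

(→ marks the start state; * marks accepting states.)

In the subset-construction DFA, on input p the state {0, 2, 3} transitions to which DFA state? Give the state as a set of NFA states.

δ(0,p) = {1, 2, 3}; δ(2,p) = {1, 3}; δ(3,p) = {0, 1, 2}.
Union: {0, 1, 2, 3}.

{0, 1, 2, 3}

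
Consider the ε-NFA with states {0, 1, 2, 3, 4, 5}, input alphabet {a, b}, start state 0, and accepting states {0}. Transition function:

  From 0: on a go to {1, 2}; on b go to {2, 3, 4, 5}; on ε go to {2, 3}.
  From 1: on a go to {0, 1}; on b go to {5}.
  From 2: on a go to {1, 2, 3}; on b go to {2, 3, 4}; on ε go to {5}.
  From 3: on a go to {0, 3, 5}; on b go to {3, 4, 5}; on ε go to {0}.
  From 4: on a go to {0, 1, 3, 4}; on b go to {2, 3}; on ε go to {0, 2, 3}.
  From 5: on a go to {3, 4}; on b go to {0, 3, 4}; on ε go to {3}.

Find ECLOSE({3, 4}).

Begin with {3, 4}.
3 →ε {0}; add 0.
0 →ε {2, 3}; add 2.
2 →ε {5}; add 5.
ε-closure = {0, 2, 3, 4, 5}.

{0, 2, 3, 4, 5}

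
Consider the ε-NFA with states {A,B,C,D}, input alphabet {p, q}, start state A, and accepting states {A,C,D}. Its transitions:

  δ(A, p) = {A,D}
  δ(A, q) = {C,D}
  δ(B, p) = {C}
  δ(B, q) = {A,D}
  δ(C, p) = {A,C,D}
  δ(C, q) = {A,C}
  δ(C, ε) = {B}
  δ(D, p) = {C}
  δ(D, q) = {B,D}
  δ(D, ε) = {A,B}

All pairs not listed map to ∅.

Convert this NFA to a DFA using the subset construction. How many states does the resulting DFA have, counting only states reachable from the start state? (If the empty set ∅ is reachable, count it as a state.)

3

Start state of the DFA: {A} (ε-closure of the NFA start).
{A} --p--> {A,B,D}  [new]
{A} --q--> {A,B,C,D}  [new]
{A,B,D} --p--> {A,B,C,D}  [seen]
{A,B,D} --q--> {A,B,C,D}  [seen]
{A,B,C,D} --p--> {A,B,C,D}  [seen]
{A,B,C,D} --q--> {A,B,C,D}  [seen]
Reachable DFA states: {A}, {A,B,D}, {A,B,C,D}.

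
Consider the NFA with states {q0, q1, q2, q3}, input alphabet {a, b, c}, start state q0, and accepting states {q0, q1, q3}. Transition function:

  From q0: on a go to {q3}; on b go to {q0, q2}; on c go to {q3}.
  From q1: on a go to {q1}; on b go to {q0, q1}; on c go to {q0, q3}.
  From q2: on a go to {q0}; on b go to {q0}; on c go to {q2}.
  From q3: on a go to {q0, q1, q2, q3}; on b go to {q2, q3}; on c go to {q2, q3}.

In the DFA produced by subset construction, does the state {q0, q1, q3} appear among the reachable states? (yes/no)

Start state of the DFA: {q0}.
{q0} --a--> {q3}  [new]
{q0} --b--> {q0, q2}  [new]
{q0} --c--> {q3}  [seen]
{q3} --a--> {q0, q1, q2, q3}  [new]
{q3} --b--> {q2, q3}  [new]
{q3} --c--> {q2, q3}  [seen]
{q0, q2} --a--> {q0, q3}  [new]
{q0, q2} --b--> {q0, q2}  [seen]
{q0, q2} --c--> {q2, q3}  [seen]
{q0, q1, q2, q3} --a--> {q0, q1, q2, q3}  [seen]
{q0, q1, q2, q3} --b--> {q0, q1, q2, q3}  [seen]
{q0, q1, q2, q3} --c--> {q0, q2, q3}  [new]
{q2, q3} --a--> {q0, q1, q2, q3}  [seen]
{q2, q3} --b--> {q0, q2, q3}  [seen]
{q2, q3} --c--> {q2, q3}  [seen]
{q0, q3} --a--> {q0, q1, q2, q3}  [seen]
{q0, q3} --b--> {q0, q2, q3}  [seen]
{q0, q3} --c--> {q2, q3}  [seen]
{q0, q2, q3} --a--> {q0, q1, q2, q3}  [seen]
{q0, q2, q3} --b--> {q0, q2, q3}  [seen]
{q0, q2, q3} --c--> {q2, q3}  [seen]
Reachable DFA states: {q0}, {q3}, {q0, q2}, {q0, q1, q2, q3}, {q2, q3}, {q0, q3}, {q0, q2, q3}.
{q0, q1, q3} is not among them.

no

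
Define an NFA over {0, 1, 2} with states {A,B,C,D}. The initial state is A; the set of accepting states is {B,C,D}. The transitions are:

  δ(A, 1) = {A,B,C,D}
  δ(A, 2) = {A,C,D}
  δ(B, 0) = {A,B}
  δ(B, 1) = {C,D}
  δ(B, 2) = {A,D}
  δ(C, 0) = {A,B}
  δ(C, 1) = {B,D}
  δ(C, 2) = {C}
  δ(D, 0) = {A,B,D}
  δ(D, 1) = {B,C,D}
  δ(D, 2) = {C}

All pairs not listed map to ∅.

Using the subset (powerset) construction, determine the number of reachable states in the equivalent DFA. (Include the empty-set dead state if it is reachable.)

5

Start state of the DFA: {A}.
{A} --0--> ∅  [new]
{A} --1--> {A,B,C,D}  [new]
{A} --2--> {A,C,D}  [new]
∅ --0--> ∅  [seen]
∅ --1--> ∅  [seen]
∅ --2--> ∅  [seen]
{A,B,C,D} --0--> {A,B,D}  [new]
{A,B,C,D} --1--> {A,B,C,D}  [seen]
{A,B,C,D} --2--> {A,C,D}  [seen]
{A,C,D} --0--> {A,B,D}  [seen]
{A,C,D} --1--> {A,B,C,D}  [seen]
{A,C,D} --2--> {A,C,D}  [seen]
{A,B,D} --0--> {A,B,D}  [seen]
{A,B,D} --1--> {A,B,C,D}  [seen]
{A,B,D} --2--> {A,C,D}  [seen]
Reachable DFA states: {A}, ∅, {A,B,C,D}, {A,C,D}, {A,B,D}.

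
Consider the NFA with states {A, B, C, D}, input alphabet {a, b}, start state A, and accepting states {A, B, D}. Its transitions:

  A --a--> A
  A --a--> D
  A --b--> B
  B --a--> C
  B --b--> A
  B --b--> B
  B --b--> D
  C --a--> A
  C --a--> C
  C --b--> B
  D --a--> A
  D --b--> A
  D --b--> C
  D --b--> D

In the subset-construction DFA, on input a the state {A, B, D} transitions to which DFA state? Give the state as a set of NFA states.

{A, C, D}

δ(A,a) = {A, D}; δ(B,a) = {C}; δ(D,a) = {A}.
Union: {A, C, D}.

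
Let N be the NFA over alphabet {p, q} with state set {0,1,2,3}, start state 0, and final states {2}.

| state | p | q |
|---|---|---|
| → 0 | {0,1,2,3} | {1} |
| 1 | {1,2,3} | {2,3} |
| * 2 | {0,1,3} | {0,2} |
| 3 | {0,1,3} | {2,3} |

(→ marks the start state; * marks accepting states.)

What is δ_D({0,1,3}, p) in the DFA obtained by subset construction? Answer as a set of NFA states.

{0,1,2,3}

δ(0,p) = {0,1,2,3}; δ(1,p) = {1,2,3}; δ(3,p) = {0,1,3}.
Union: {0,1,2,3}.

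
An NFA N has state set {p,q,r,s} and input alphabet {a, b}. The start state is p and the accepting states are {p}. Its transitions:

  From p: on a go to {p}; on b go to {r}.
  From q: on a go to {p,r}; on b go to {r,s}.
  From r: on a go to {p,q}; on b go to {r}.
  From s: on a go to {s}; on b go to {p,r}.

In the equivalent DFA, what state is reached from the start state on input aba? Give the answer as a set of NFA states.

{p,q}

Start: {p}.
δ(p,a) = {p}.
Union: {p}.
After a: {p}.
δ(p,b) = {r}.
Union: {r}.
After b: {r}.
δ(r,a) = {p,q}.
Union: {p,q}.
After a: {p,q}.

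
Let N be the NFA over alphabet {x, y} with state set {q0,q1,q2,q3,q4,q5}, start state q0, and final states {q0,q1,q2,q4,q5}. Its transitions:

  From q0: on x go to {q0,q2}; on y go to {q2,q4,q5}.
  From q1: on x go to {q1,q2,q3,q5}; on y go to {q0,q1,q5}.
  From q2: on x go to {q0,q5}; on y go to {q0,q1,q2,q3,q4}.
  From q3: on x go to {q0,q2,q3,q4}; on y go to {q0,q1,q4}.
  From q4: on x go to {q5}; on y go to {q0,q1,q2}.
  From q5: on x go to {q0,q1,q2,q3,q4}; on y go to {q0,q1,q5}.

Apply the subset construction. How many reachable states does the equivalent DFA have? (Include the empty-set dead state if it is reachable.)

5

Start state of the DFA: {q0}.
{q0} --x--> {q0,q2}  [new]
{q0} --y--> {q2,q4,q5}  [new]
{q0,q2} --x--> {q0,q2,q5}  [new]
{q0,q2} --y--> {q0,q1,q2,q3,q4,q5}  [new]
{q2,q4,q5} --x--> {q0,q1,q2,q3,q4,q5}  [seen]
{q2,q4,q5} --y--> {q0,q1,q2,q3,q4,q5}  [seen]
{q0,q2,q5} --x--> {q0,q1,q2,q3,q4,q5}  [seen]
{q0,q2,q5} --y--> {q0,q1,q2,q3,q4,q5}  [seen]
{q0,q1,q2,q3,q4,q5} --x--> {q0,q1,q2,q3,q4,q5}  [seen]
{q0,q1,q2,q3,q4,q5} --y--> {q0,q1,q2,q3,q4,q5}  [seen]
Reachable DFA states: {q0}, {q0,q2}, {q2,q4,q5}, {q0,q2,q5}, {q0,q1,q2,q3,q4,q5}.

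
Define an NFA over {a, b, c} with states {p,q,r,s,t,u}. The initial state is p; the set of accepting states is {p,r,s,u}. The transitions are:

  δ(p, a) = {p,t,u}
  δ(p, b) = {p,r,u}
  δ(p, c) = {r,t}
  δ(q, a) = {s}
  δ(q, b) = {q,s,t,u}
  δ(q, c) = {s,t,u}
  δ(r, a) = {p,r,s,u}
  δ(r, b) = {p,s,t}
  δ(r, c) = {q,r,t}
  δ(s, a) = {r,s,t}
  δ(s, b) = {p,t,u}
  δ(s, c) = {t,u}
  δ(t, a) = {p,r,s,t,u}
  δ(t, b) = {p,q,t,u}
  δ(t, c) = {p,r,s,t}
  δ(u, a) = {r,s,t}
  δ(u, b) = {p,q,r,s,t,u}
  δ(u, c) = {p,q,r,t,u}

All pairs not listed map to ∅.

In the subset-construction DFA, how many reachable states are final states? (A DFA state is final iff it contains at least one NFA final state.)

Start state of the DFA: {p}.
{p} --a--> {p,t,u}  [new]
{p} --b--> {p,r,u}  [new]
{p} --c--> {r,t}  [new]
{p,t,u} --a--> {p,r,s,t,u}  [new]
{p,t,u} --b--> {p,q,r,s,t,u}  [new]
{p,t,u} --c--> {p,q,r,s,t,u}  [seen]
{p,r,u} --a--> {p,r,s,t,u}  [seen]
{p,r,u} --b--> {p,q,r,s,t,u}  [seen]
{p,r,u} --c--> {p,q,r,t,u}  [new]
{r,t} --a--> {p,r,s,t,u}  [seen]
{r,t} --b--> {p,q,s,t,u}  [new]
{r,t} --c--> {p,q,r,s,t}  [new]
{p,r,s,t,u} --a--> {p,r,s,t,u}  [seen]
{p,r,s,t,u} --b--> {p,q,r,s,t,u}  [seen]
{p,r,s,t,u} --c--> {p,q,r,s,t,u}  [seen]
{p,q,r,s,t,u} --a--> {p,r,s,t,u}  [seen]
{p,q,r,s,t,u} --b--> {p,q,r,s,t,u}  [seen]
{p,q,r,s,t,u} --c--> {p,q,r,s,t,u}  [seen]
{p,q,r,t,u} --a--> {p,r,s,t,u}  [seen]
{p,q,r,t,u} --b--> {p,q,r,s,t,u}  [seen]
{p,q,r,t,u} --c--> {p,q,r,s,t,u}  [seen]
{p,q,s,t,u} --a--> {p,r,s,t,u}  [seen]
{p,q,s,t,u} --b--> {p,q,r,s,t,u}  [seen]
{p,q,s,t,u} --c--> {p,q,r,s,t,u}  [seen]
{p,q,r,s,t} --a--> {p,r,s,t,u}  [seen]
{p,q,r,s,t} --b--> {p,q,r,s,t,u}  [seen]
{p,q,r,s,t} --c--> {p,q,r,s,t,u}  [seen]
Reachable DFA states: {p}, {p,t,u}, {p,r,u}, {r,t}, {p,r,s,t,u}, {p,q,r,s,t,u}, {p,q,r,t,u}, {p,q,s,t,u}, {p,q,r,s,t}.
Accepting DFA states (contain an NFA accepting state): {p}, {p,t,u}, {p,r,u}, {r,t}, {p,r,s,t,u}, {p,q,r,s,t,u}, {p,q,r,t,u}, {p,q,s,t,u}, {p,q,r,s,t}.

9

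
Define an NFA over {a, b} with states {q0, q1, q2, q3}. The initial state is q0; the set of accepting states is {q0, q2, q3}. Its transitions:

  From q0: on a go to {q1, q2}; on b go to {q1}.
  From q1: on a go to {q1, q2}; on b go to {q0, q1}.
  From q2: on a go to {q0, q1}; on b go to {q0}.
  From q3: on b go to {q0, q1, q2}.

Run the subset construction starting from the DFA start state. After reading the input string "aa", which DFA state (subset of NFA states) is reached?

{q0, q1, q2}

Start: {q0}.
δ(q0,a) = {q1, q2}.
Union: {q1, q2}.
After a: {q1, q2}.
δ(q1,a) = {q1, q2}; δ(q2,a) = {q0, q1}.
Union: {q0, q1, q2}.
After a: {q0, q1, q2}.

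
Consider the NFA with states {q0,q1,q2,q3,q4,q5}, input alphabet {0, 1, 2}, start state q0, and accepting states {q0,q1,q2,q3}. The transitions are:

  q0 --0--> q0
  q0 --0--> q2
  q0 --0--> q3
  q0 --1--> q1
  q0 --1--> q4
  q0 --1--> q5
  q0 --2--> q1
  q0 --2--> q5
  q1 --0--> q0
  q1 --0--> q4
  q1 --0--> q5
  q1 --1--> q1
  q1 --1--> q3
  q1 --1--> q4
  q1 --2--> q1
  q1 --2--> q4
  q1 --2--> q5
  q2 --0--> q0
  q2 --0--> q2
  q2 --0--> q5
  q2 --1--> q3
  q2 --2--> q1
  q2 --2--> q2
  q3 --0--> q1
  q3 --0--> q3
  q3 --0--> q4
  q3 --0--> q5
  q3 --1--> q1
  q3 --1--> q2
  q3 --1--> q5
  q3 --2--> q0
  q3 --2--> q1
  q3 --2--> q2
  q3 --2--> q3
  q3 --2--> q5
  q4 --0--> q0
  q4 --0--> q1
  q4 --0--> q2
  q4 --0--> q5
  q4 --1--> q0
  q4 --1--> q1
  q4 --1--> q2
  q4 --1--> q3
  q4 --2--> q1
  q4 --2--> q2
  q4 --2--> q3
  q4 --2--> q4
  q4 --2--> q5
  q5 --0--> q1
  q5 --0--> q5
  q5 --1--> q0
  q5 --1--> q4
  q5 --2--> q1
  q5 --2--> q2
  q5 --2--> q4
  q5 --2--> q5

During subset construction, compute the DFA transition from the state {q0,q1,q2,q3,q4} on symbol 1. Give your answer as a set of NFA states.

δ(q0,1) = {q1,q4,q5}; δ(q1,1) = {q1,q3,q4}; δ(q2,1) = {q3}; δ(q3,1) = {q1,q2,q5}; δ(q4,1) = {q0,q1,q2,q3}.
Union: {q0,q1,q2,q3,q4,q5}.

{q0,q1,q2,q3,q4,q5}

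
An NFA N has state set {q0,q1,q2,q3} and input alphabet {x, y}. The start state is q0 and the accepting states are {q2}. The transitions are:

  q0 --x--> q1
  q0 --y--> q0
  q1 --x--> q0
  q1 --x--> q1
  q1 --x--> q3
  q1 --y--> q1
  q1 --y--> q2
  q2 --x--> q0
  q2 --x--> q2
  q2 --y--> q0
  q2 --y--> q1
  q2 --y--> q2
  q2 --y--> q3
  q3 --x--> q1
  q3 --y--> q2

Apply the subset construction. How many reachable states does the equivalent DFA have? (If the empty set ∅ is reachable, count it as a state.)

6

Start state of the DFA: {q0}.
{q0} --x--> {q1}  [new]
{q0} --y--> {q0}  [seen]
{q1} --x--> {q0,q1,q3}  [new]
{q1} --y--> {q1,q2}  [new]
{q0,q1,q3} --x--> {q0,q1,q3}  [seen]
{q0,q1,q3} --y--> {q0,q1,q2}  [new]
{q1,q2} --x--> {q0,q1,q2,q3}  [new]
{q1,q2} --y--> {q0,q1,q2,q3}  [seen]
{q0,q1,q2} --x--> {q0,q1,q2,q3}  [seen]
{q0,q1,q2} --y--> {q0,q1,q2,q3}  [seen]
{q0,q1,q2,q3} --x--> {q0,q1,q2,q3}  [seen]
{q0,q1,q2,q3} --y--> {q0,q1,q2,q3}  [seen]
Reachable DFA states: {q0}, {q1}, {q0,q1,q3}, {q1,q2}, {q0,q1,q2}, {q0,q1,q2,q3}.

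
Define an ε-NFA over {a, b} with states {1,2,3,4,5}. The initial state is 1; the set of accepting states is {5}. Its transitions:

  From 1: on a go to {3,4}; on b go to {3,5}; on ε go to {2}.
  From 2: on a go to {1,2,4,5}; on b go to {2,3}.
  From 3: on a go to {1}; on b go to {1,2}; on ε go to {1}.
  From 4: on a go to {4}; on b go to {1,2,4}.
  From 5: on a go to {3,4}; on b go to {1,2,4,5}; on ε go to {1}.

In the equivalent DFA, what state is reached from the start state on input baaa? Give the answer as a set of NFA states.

{1,2,3,4,5}

Start: {1,2}.
δ(1,b) = {3,5}; δ(2,b) = {2,3}.
Union: {2,3,5}.
ε-closure gives {1,2,3,5}.
After b: {1,2,3,5}.
δ(1,a) = {3,4}; δ(2,a) = {1,2,4,5}; δ(3,a) = {1}; δ(5,a) = {3,4}.
Union: {1,2,3,4,5}.
After a: {1,2,3,4,5}.
δ(1,a) = {3,4}; δ(2,a) = {1,2,4,5}; δ(3,a) = {1}; δ(4,a) = {4}; δ(5,a) = {3,4}.
Union: {1,2,3,4,5}.
After a: {1,2,3,4,5}.
δ(1,a) = {3,4}; δ(2,a) = {1,2,4,5}; δ(3,a) = {1}; δ(4,a) = {4}; δ(5,a) = {3,4}.
Union: {1,2,3,4,5}.
After a: {1,2,3,4,5}.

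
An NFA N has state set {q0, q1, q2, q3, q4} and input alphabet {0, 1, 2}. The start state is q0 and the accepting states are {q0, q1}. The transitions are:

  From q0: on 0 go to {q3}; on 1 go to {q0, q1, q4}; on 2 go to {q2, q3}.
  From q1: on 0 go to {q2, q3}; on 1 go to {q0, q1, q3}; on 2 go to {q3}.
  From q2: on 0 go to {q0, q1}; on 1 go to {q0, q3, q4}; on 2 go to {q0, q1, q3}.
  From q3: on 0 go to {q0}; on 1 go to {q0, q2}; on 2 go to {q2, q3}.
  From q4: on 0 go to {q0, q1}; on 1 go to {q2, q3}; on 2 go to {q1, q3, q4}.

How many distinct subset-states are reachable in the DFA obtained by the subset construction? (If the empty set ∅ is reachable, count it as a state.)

13

Start state of the DFA: {q0}.
{q0} --0--> {q3}  [new]
{q0} --1--> {q0, q1, q4}  [new]
{q0} --2--> {q2, q3}  [new]
{q3} --0--> {q0}  [seen]
{q3} --1--> {q0, q2}  [new]
{q3} --2--> {q2, q3}  [seen]
{q0, q1, q4} --0--> {q0, q1, q2, q3}  [new]
{q0, q1, q4} --1--> {q0, q1, q2, q3, q4}  [new]
{q0, q1, q4} --2--> {q1, q2, q3, q4}  [new]
{q2, q3} --0--> {q0, q1}  [new]
{q2, q3} --1--> {q0, q2, q3, q4}  [new]
{q2, q3} --2--> {q0, q1, q2, q3}  [seen]
{q0, q2} --0--> {q0, q1, q3}  [new]
{q0, q2} --1--> {q0, q1, q3, q4}  [new]
{q0, q2} --2--> {q0, q1, q2, q3}  [seen]
{q0, q1, q2, q3} --0--> {q0, q1, q2, q3}  [seen]
{q0, q1, q2, q3} --1--> {q0, q1, q2, q3, q4}  [seen]
{q0, q1, q2, q3} --2--> {q0, q1, q2, q3}  [seen]
{q0, q1, q2, q3, q4} --0--> {q0, q1, q2, q3}  [seen]
{q0, q1, q2, q3, q4} --1--> {q0, q1, q2, q3, q4}  [seen]
{q0, q1, q2, q3, q4} --2--> {q0, q1, q2, q3, q4}  [seen]
{q1, q2, q3, q4} --0--> {q0, q1, q2, q3}  [seen]
{q1, q2, q3, q4} --1--> {q0, q1, q2, q3, q4}  [seen]
{q1, q2, q3, q4} --2--> {q0, q1, q2, q3, q4}  [seen]
{q0, q1} --0--> {q2, q3}  [seen]
{q0, q1} --1--> {q0, q1, q3, q4}  [seen]
{q0, q1} --2--> {q2, q3}  [seen]
{q0, q2, q3, q4} --0--> {q0, q1, q3}  [seen]
{q0, q2, q3, q4} --1--> {q0, q1, q2, q3, q4}  [seen]
{q0, q2, q3, q4} --2--> {q0, q1, q2, q3, q4}  [seen]
{q0, q1, q3} --0--> {q0, q2, q3}  [new]
{q0, q1, q3} --1--> {q0, q1, q2, q3, q4}  [seen]
{q0, q1, q3} --2--> {q2, q3}  [seen]
{q0, q1, q3, q4} --0--> {q0, q1, q2, q3}  [seen]
{q0, q1, q3, q4} --1--> {q0, q1, q2, q3, q4}  [seen]
{q0, q1, q3, q4} --2--> {q1, q2, q3, q4}  [seen]
{q0, q2, q3} --0--> {q0, q1, q3}  [seen]
{q0, q2, q3} --1--> {q0, q1, q2, q3, q4}  [seen]
{q0, q2, q3} --2--> {q0, q1, q2, q3}  [seen]
Reachable DFA states: {q0}, {q3}, {q0, q1, q4}, {q2, q3}, {q0, q2}, {q0, q1, q2, q3}, {q0, q1, q2, q3, q4}, {q1, q2, q3, q4}, {q0, q1}, {q0, q2, q3, q4}, {q0, q1, q3}, {q0, q1, q3, q4}, {q0, q2, q3}.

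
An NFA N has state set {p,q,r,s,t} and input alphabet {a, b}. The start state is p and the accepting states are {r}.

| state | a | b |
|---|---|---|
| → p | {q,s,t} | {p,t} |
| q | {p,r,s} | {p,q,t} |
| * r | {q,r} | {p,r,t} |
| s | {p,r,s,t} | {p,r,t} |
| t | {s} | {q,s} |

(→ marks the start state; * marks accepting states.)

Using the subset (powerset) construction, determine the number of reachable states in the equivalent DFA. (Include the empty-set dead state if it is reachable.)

Start state of the DFA: {p}.
{p} --a--> {q,s,t}  [new]
{p} --b--> {p,t}  [new]
{q,s,t} --a--> {p,r,s,t}  [new]
{q,s,t} --b--> {p,q,r,s,t}  [new]
{p,t} --a--> {q,s,t}  [seen]
{p,t} --b--> {p,q,s,t}  [new]
{p,r,s,t} --a--> {p,q,r,s,t}  [seen]
{p,r,s,t} --b--> {p,q,r,s,t}  [seen]
{p,q,r,s,t} --a--> {p,q,r,s,t}  [seen]
{p,q,r,s,t} --b--> {p,q,r,s,t}  [seen]
{p,q,s,t} --a--> {p,q,r,s,t}  [seen]
{p,q,s,t} --b--> {p,q,r,s,t}  [seen]
Reachable DFA states: {p}, {q,s,t}, {p,t}, {p,r,s,t}, {p,q,r,s,t}, {p,q,s,t}.

6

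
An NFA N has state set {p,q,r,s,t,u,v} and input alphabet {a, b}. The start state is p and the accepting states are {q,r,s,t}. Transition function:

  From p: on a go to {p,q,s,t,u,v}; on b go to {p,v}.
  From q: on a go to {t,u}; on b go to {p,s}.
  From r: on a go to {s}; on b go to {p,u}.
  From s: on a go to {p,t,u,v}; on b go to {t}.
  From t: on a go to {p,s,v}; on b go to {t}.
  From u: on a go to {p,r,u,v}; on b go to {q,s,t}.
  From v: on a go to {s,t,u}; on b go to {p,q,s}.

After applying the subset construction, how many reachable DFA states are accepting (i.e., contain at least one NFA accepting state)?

4

Start state of the DFA: {p}.
{p} --a--> {p,q,s,t,u,v}  [new]
{p} --b--> {p,v}  [new]
{p,q,s,t,u,v} --a--> {p,q,r,s,t,u,v}  [new]
{p,q,s,t,u,v} --b--> {p,q,s,t,v}  [new]
{p,v} --a--> {p,q,s,t,u,v}  [seen]
{p,v} --b--> {p,q,s,v}  [new]
{p,q,r,s,t,u,v} --a--> {p,q,r,s,t,u,v}  [seen]
{p,q,r,s,t,u,v} --b--> {p,q,s,t,u,v}  [seen]
{p,q,s,t,v} --a--> {p,q,s,t,u,v}  [seen]
{p,q,s,t,v} --b--> {p,q,s,t,v}  [seen]
{p,q,s,v} --a--> {p,q,s,t,u,v}  [seen]
{p,q,s,v} --b--> {p,q,s,t,v}  [seen]
Reachable DFA states: {p}, {p,q,s,t,u,v}, {p,v}, {p,q,r,s,t,u,v}, {p,q,s,t,v}, {p,q,s,v}.
Accepting DFA states (contain an NFA accepting state): {p,q,s,t,u,v}, {p,q,r,s,t,u,v}, {p,q,s,t,v}, {p,q,s,v}.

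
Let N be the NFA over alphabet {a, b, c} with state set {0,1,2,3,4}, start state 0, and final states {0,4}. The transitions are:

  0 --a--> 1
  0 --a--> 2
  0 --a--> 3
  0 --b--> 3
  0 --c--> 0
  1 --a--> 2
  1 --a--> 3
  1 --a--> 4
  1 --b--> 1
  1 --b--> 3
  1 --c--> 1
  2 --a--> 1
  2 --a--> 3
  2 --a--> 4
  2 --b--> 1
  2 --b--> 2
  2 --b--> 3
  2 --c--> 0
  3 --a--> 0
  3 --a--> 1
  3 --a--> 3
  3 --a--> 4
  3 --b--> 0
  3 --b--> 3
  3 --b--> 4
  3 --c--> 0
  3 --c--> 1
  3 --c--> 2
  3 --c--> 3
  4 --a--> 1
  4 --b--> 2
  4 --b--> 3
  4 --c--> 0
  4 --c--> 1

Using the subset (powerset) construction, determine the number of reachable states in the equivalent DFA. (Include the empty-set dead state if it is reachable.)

Start state of the DFA: {0}.
{0} --a--> {1,2,3}  [new]
{0} --b--> {3}  [new]
{0} --c--> {0}  [seen]
{1,2,3} --a--> {0,1,2,3,4}  [new]
{1,2,3} --b--> {0,1,2,3,4}  [seen]
{1,2,3} --c--> {0,1,2,3}  [new]
{3} --a--> {0,1,3,4}  [new]
{3} --b--> {0,3,4}  [new]
{3} --c--> {0,1,2,3}  [seen]
{0,1,2,3,4} --a--> {0,1,2,3,4}  [seen]
{0,1,2,3,4} --b--> {0,1,2,3,4}  [seen]
{0,1,2,3,4} --c--> {0,1,2,3}  [seen]
{0,1,2,3} --a--> {0,1,2,3,4}  [seen]
{0,1,2,3} --b--> {0,1,2,3,4}  [seen]
{0,1,2,3} --c--> {0,1,2,3}  [seen]
{0,1,3,4} --a--> {0,1,2,3,4}  [seen]
{0,1,3,4} --b--> {0,1,2,3,4}  [seen]
{0,1,3,4} --c--> {0,1,2,3}  [seen]
{0,3,4} --a--> {0,1,2,3,4}  [seen]
{0,3,4} --b--> {0,2,3,4}  [new]
{0,3,4} --c--> {0,1,2,3}  [seen]
{0,2,3,4} --a--> {0,1,2,3,4}  [seen]
{0,2,3,4} --b--> {0,1,2,3,4}  [seen]
{0,2,3,4} --c--> {0,1,2,3}  [seen]
Reachable DFA states: {0}, {1,2,3}, {3}, {0,1,2,3,4}, {0,1,2,3}, {0,1,3,4}, {0,3,4}, {0,2,3,4}.

8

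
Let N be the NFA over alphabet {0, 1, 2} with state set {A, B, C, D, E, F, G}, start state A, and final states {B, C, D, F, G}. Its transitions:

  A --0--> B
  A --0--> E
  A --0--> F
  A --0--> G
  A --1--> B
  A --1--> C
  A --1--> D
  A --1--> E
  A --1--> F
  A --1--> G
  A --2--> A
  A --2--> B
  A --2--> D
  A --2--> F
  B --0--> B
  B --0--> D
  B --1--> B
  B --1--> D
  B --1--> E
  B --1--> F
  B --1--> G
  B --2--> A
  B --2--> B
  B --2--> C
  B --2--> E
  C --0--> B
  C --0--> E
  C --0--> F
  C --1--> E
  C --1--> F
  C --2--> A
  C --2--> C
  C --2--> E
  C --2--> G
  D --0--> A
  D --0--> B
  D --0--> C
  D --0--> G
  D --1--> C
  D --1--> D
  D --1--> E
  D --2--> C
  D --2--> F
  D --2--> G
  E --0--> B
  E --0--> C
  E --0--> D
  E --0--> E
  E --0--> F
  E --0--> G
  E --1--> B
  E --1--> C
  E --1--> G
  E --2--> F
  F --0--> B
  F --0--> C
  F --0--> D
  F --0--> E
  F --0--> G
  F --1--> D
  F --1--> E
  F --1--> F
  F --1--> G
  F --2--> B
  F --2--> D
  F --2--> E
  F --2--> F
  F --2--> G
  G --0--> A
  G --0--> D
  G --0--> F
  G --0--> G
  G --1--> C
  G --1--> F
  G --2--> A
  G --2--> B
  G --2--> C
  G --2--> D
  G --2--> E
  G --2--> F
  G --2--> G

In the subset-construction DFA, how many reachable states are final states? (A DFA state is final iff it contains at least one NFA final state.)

4

Start state of the DFA: {A}.
{A} --0--> {B, E, F, G}  [new]
{A} --1--> {B, C, D, E, F, G}  [new]
{A} --2--> {A, B, D, F}  [new]
{B, E, F, G} --0--> {A, B, C, D, E, F, G}  [new]
{B, E, F, G} --1--> {B, C, D, E, F, G}  [seen]
{B, E, F, G} --2--> {A, B, C, D, E, F, G}  [seen]
{B, C, D, E, F, G} --0--> {A, B, C, D, E, F, G}  [seen]
{B, C, D, E, F, G} --1--> {B, C, D, E, F, G}  [seen]
{B, C, D, E, F, G} --2--> {A, B, C, D, E, F, G}  [seen]
{A, B, D, F} --0--> {A, B, C, D, E, F, G}  [seen]
{A, B, D, F} --1--> {B, C, D, E, F, G}  [seen]
{A, B, D, F} --2--> {A, B, C, D, E, F, G}  [seen]
{A, B, C, D, E, F, G} --0--> {A, B, C, D, E, F, G}  [seen]
{A, B, C, D, E, F, G} --1--> {B, C, D, E, F, G}  [seen]
{A, B, C, D, E, F, G} --2--> {A, B, C, D, E, F, G}  [seen]
Reachable DFA states: {A}, {B, E, F, G}, {B, C, D, E, F, G}, {A, B, D, F}, {A, B, C, D, E, F, G}.
Accepting DFA states (contain an NFA accepting state): {B, E, F, G}, {B, C, D, E, F, G}, {A, B, D, F}, {A, B, C, D, E, F, G}.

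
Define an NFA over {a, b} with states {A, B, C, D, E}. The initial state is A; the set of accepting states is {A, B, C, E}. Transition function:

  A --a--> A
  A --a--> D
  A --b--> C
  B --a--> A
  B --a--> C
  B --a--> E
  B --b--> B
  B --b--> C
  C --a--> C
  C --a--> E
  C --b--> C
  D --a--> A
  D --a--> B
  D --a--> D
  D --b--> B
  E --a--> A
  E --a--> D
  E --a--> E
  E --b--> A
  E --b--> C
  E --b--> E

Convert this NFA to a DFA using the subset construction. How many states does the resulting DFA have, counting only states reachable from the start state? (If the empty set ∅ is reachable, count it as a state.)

10

Start state of the DFA: {A}.
{A} --a--> {A, D}  [new]
{A} --b--> {C}  [new]
{A, D} --a--> {A, B, D}  [new]
{A, D} --b--> {B, C}  [new]
{C} --a--> {C, E}  [new]
{C} --b--> {C}  [seen]
{A, B, D} --a--> {A, B, C, D, E}  [new]
{A, B, D} --b--> {B, C}  [seen]
{B, C} --a--> {A, C, E}  [new]
{B, C} --b--> {B, C}  [seen]
{C, E} --a--> {A, C, D, E}  [new]
{C, E} --b--> {A, C, E}  [seen]
{A, B, C, D, E} --a--> {A, B, C, D, E}  [seen]
{A, B, C, D, E} --b--> {A, B, C, E}  [new]
{A, C, E} --a--> {A, C, D, E}  [seen]
{A, C, E} --b--> {A, C, E}  [seen]
{A, C, D, E} --a--> {A, B, C, D, E}  [seen]
{A, C, D, E} --b--> {A, B, C, E}  [seen]
{A, B, C, E} --a--> {A, C, D, E}  [seen]
{A, B, C, E} --b--> {A, B, C, E}  [seen]
Reachable DFA states: {A}, {A, D}, {C}, {A, B, D}, {B, C}, {C, E}, {A, B, C, D, E}, {A, C, E}, {A, C, D, E}, {A, B, C, E}.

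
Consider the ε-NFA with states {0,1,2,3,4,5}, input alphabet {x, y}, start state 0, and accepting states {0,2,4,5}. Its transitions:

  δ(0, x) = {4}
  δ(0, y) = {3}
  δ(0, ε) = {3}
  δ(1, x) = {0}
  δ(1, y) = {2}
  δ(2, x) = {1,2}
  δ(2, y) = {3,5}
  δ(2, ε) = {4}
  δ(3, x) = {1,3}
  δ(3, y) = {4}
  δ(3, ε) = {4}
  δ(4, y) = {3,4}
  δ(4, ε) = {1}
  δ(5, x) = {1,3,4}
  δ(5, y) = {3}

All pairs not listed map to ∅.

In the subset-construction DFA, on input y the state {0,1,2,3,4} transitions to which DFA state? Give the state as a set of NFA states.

δ(0,y) = {3}; δ(1,y) = {2}; δ(2,y) = {3,5}; δ(3,y) = {4}; δ(4,y) = {3,4}.
Union: {2,3,4,5}.
ε-closure gives {1,2,3,4,5}.

{1,2,3,4,5}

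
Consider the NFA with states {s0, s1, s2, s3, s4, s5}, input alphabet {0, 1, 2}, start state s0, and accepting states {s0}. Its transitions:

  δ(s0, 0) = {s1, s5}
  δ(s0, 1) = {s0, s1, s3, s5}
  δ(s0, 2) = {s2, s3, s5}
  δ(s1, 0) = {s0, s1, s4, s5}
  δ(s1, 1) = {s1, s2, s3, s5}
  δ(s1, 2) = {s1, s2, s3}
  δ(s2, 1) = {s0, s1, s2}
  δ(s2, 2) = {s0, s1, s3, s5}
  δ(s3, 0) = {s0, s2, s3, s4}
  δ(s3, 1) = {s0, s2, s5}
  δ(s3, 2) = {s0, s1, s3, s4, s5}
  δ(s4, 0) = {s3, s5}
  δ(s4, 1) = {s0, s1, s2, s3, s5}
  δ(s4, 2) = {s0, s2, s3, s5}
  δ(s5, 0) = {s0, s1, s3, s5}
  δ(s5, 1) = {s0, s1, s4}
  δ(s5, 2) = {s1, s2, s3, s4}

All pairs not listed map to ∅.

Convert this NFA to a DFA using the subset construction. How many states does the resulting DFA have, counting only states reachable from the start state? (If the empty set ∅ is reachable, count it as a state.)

9

Start state of the DFA: {s0}.
{s0} --0--> {s1, s5}  [new]
{s0} --1--> {s0, s1, s3, s5}  [new]
{s0} --2--> {s2, s3, s5}  [new]
{s1, s5} --0--> {s0, s1, s3, s4, s5}  [new]
{s1, s5} --1--> {s0, s1, s2, s3, s4, s5}  [new]
{s1, s5} --2--> {s1, s2, s3, s4}  [new]
{s0, s1, s3, s5} --0--> {s0, s1, s2, s3, s4, s5}  [seen]
{s0, s1, s3, s5} --1--> {s0, s1, s2, s3, s4, s5}  [seen]
{s0, s1, s3, s5} --2--> {s0, s1, s2, s3, s4, s5}  [seen]
{s2, s3, s5} --0--> {s0, s1, s2, s3, s4, s5}  [seen]
{s2, s3, s5} --1--> {s0, s1, s2, s4, s5}  [new]
{s2, s3, s5} --2--> {s0, s1, s2, s3, s4, s5}  [seen]
{s0, s1, s3, s4, s5} --0--> {s0, s1, s2, s3, s4, s5}  [seen]
{s0, s1, s3, s4, s5} --1--> {s0, s1, s2, s3, s4, s5}  [seen]
{s0, s1, s3, s4, s5} --2--> {s0, s1, s2, s3, s4, s5}  [seen]
{s0, s1, s2, s3, s4, s5} --0--> {s0, s1, s2, s3, s4, s5}  [seen]
{s0, s1, s2, s3, s4, s5} --1--> {s0, s1, s2, s3, s4, s5}  [seen]
{s0, s1, s2, s3, s4, s5} --2--> {s0, s1, s2, s3, s4, s5}  [seen]
{s1, s2, s3, s4} --0--> {s0, s1, s2, s3, s4, s5}  [seen]
{s1, s2, s3, s4} --1--> {s0, s1, s2, s3, s5}  [new]
{s1, s2, s3, s4} --2--> {s0, s1, s2, s3, s4, s5}  [seen]
{s0, s1, s2, s4, s5} --0--> {s0, s1, s3, s4, s5}  [seen]
{s0, s1, s2, s4, s5} --1--> {s0, s1, s2, s3, s4, s5}  [seen]
{s0, s1, s2, s4, s5} --2--> {s0, s1, s2, s3, s4, s5}  [seen]
{s0, s1, s2, s3, s5} --0--> {s0, s1, s2, s3, s4, s5}  [seen]
{s0, s1, s2, s3, s5} --1--> {s0, s1, s2, s3, s4, s5}  [seen]
{s0, s1, s2, s3, s5} --2--> {s0, s1, s2, s3, s4, s5}  [seen]
Reachable DFA states: {s0}, {s1, s5}, {s0, s1, s3, s5}, {s2, s3, s5}, {s0, s1, s3, s4, s5}, {s0, s1, s2, s3, s4, s5}, {s1, s2, s3, s4}, {s0, s1, s2, s4, s5}, {s0, s1, s2, s3, s5}.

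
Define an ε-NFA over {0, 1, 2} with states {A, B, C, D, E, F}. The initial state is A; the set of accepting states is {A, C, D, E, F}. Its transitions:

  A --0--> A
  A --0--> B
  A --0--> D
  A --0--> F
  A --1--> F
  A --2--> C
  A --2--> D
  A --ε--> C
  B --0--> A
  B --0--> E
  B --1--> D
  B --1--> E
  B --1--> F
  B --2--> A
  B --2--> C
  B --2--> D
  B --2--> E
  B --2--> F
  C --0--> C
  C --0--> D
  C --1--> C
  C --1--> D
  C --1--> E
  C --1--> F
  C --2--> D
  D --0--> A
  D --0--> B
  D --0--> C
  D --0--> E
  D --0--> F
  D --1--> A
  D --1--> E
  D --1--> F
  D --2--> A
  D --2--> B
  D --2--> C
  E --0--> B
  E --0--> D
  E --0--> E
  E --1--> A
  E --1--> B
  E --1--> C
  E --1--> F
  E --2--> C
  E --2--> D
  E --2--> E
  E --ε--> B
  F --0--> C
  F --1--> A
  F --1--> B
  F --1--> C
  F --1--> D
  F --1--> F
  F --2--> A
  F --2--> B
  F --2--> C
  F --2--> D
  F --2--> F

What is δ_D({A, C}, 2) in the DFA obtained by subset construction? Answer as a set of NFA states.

δ(A,2) = {C, D}; δ(C,2) = {D}.
Union: {C, D}.

{C, D}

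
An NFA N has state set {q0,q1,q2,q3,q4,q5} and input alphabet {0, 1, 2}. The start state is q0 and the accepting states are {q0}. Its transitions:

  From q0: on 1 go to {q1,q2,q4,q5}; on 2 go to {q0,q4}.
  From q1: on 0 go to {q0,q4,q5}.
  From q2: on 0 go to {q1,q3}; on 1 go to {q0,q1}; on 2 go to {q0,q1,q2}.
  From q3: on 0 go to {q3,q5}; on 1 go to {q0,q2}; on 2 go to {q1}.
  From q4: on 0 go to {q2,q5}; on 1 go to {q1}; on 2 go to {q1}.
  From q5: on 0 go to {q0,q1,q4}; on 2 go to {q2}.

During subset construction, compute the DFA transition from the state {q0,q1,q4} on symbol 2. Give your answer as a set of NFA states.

{q0,q1,q4}

δ(q0,2) = {q0,q4}; δ(q1,2) = ∅; δ(q4,2) = {q1}.
Union: {q0,q1,q4}.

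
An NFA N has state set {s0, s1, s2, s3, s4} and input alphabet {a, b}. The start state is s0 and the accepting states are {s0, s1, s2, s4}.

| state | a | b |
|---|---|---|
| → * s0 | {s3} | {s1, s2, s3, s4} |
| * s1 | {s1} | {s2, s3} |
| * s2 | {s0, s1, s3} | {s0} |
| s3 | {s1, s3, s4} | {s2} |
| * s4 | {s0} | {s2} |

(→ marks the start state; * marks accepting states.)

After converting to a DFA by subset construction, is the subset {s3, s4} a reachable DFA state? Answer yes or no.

Start state of the DFA: {s0}.
{s0} --a--> {s3}  [new]
{s0} --b--> {s1, s2, s3, s4}  [new]
{s3} --a--> {s1, s3, s4}  [new]
{s3} --b--> {s2}  [new]
{s1, s2, s3, s4} --a--> {s0, s1, s3, s4}  [new]
{s1, s2, s3, s4} --b--> {s0, s2, s3}  [new]
{s1, s3, s4} --a--> {s0, s1, s3, s4}  [seen]
{s1, s3, s4} --b--> {s2, s3}  [new]
{s2} --a--> {s0, s1, s3}  [new]
{s2} --b--> {s0}  [seen]
{s0, s1, s3, s4} --a--> {s0, s1, s3, s4}  [seen]
{s0, s1, s3, s4} --b--> {s1, s2, s3, s4}  [seen]
{s0, s2, s3} --a--> {s0, s1, s3, s4}  [seen]
{s0, s2, s3} --b--> {s0, s1, s2, s3, s4}  [new]
{s2, s3} --a--> {s0, s1, s3, s4}  [seen]
{s2, s3} --b--> {s0, s2}  [new]
{s0, s1, s3} --a--> {s1, s3, s4}  [seen]
{s0, s1, s3} --b--> {s1, s2, s3, s4}  [seen]
{s0, s1, s2, s3, s4} --a--> {s0, s1, s3, s4}  [seen]
{s0, s1, s2, s3, s4} --b--> {s0, s1, s2, s3, s4}  [seen]
{s0, s2} --a--> {s0, s1, s3}  [seen]
{s0, s2} --b--> {s0, s1, s2, s3, s4}  [seen]
Reachable DFA states: {s0}, {s3}, {s1, s2, s3, s4}, {s1, s3, s4}, {s2}, {s0, s1, s3, s4}, {s0, s2, s3}, {s2, s3}, {s0, s1, s3}, {s0, s1, s2, s3, s4}, {s0, s2}.
{s3, s4} is not among them.

no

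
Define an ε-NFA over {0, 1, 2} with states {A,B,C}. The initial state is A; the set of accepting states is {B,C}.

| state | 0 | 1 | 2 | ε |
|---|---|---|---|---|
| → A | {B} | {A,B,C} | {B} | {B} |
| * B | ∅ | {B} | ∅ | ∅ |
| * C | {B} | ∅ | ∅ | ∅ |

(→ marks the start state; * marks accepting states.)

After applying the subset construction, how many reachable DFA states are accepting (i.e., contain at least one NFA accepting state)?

Start state of the DFA: {A,B} (ε-closure of the NFA start).
{A,B} --0--> {B}  [new]
{A,B} --1--> {A,B,C}  [new]
{A,B} --2--> {B}  [seen]
{B} --0--> ∅  [new]
{B} --1--> {B}  [seen]
{B} --2--> ∅  [seen]
{A,B,C} --0--> {B}  [seen]
{A,B,C} --1--> {A,B,C}  [seen]
{A,B,C} --2--> {B}  [seen]
∅ --0--> ∅  [seen]
∅ --1--> ∅  [seen]
∅ --2--> ∅  [seen]
Reachable DFA states: {A,B}, {B}, {A,B,C}, ∅.
Accepting DFA states (contain an NFA accepting state): {A,B}, {B}, {A,B,C}.

3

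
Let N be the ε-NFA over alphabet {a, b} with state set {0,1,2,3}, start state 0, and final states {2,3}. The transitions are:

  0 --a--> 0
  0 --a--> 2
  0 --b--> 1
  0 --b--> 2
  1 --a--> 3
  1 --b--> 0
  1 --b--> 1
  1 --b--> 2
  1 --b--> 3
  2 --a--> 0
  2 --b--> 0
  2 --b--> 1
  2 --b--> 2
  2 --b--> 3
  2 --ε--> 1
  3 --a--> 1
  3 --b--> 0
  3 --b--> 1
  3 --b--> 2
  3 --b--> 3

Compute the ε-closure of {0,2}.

Begin with {0,2}.
2 →ε {1}; add 1.
ε-closure = {0,1,2}.

{0,1,2}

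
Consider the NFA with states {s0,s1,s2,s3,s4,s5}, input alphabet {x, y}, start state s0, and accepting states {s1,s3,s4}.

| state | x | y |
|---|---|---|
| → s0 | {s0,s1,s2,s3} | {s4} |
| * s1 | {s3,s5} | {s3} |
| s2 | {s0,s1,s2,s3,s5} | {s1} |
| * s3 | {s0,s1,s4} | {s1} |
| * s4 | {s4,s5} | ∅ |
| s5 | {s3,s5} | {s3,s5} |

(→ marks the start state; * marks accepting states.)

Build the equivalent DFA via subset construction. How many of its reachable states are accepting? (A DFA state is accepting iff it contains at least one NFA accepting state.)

11

Start state of the DFA: {s0}.
{s0} --x--> {s0,s1,s2,s3}  [new]
{s0} --y--> {s4}  [new]
{s0,s1,s2,s3} --x--> {s0,s1,s2,s3,s4,s5}  [new]
{s0,s1,s2,s3} --y--> {s1,s3,s4}  [new]
{s4} --x--> {s4,s5}  [new]
{s4} --y--> ∅  [new]
{s0,s1,s2,s3,s4,s5} --x--> {s0,s1,s2,s3,s4,s5}  [seen]
{s0,s1,s2,s3,s4,s5} --y--> {s1,s3,s4,s5}  [new]
{s1,s3,s4} --x--> {s0,s1,s3,s4,s5}  [new]
{s1,s3,s4} --y--> {s1,s3}  [new]
{s4,s5} --x--> {s3,s4,s5}  [new]
{s4,s5} --y--> {s3,s5}  [new]
∅ --x--> ∅  [seen]
∅ --y--> ∅  [seen]
{s1,s3,s4,s5} --x--> {s0,s1,s3,s4,s5}  [seen]
{s1,s3,s4,s5} --y--> {s1,s3,s5}  [new]
{s0,s1,s3,s4,s5} --x--> {s0,s1,s2,s3,s4,s5}  [seen]
{s0,s1,s3,s4,s5} --y--> {s1,s3,s4,s5}  [seen]
{s1,s3} --x--> {s0,s1,s3,s4,s5}  [seen]
{s1,s3} --y--> {s1,s3}  [seen]
{s3,s4,s5} --x--> {s0,s1,s3,s4,s5}  [seen]
{s3,s4,s5} --y--> {s1,s3,s5}  [seen]
{s3,s5} --x--> {s0,s1,s3,s4,s5}  [seen]
{s3,s5} --y--> {s1,s3,s5}  [seen]
{s1,s3,s5} --x--> {s0,s1,s3,s4,s5}  [seen]
{s1,s3,s5} --y--> {s1,s3,s5}  [seen]
Reachable DFA states: {s0}, {s0,s1,s2,s3}, {s4}, {s0,s1,s2,s3,s4,s5}, {s1,s3,s4}, {s4,s5}, ∅, {s1,s3,s4,s5}, {s0,s1,s3,s4,s5}, {s1,s3}, {s3,s4,s5}, {s3,s5}, {s1,s3,s5}.
Accepting DFA states (contain an NFA accepting state): {s0,s1,s2,s3}, {s4}, {s0,s1,s2,s3,s4,s5}, {s1,s3,s4}, {s4,s5}, {s1,s3,s4,s5}, {s0,s1,s3,s4,s5}, {s1,s3}, {s3,s4,s5}, {s3,s5}, {s1,s3,s5}.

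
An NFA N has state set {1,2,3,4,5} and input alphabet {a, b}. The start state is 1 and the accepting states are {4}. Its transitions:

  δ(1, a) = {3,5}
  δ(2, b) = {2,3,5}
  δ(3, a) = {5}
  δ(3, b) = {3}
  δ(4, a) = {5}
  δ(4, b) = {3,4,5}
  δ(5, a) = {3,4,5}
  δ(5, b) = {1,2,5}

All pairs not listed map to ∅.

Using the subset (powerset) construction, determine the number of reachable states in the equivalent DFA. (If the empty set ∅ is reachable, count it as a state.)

6

Start state of the DFA: {1}.
{1} --a--> {3,5}  [new]
{1} --b--> ∅  [new]
{3,5} --a--> {3,4,5}  [new]
{3,5} --b--> {1,2,3,5}  [new]
∅ --a--> ∅  [seen]
∅ --b--> ∅  [seen]
{3,4,5} --a--> {3,4,5}  [seen]
{3,4,5} --b--> {1,2,3,4,5}  [new]
{1,2,3,5} --a--> {3,4,5}  [seen]
{1,2,3,5} --b--> {1,2,3,5}  [seen]
{1,2,3,4,5} --a--> {3,4,5}  [seen]
{1,2,3,4,5} --b--> {1,2,3,4,5}  [seen]
Reachable DFA states: {1}, {3,5}, ∅, {3,4,5}, {1,2,3,5}, {1,2,3,4,5}.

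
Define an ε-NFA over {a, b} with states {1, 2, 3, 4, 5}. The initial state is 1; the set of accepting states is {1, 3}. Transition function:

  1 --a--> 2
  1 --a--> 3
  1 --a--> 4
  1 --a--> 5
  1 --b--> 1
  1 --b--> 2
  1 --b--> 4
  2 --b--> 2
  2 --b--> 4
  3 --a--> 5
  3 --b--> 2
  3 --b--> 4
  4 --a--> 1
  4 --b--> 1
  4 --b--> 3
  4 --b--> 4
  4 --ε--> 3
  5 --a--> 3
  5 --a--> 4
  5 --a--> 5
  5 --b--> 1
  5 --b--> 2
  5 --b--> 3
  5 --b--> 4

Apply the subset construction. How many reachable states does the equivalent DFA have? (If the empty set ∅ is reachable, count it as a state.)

Start state of the DFA: {1} (ε-closure of the NFA start).
{1} --a--> {2, 3, 4, 5}  [new]
{1} --b--> {1, 2, 3, 4}  [new]
{2, 3, 4, 5} --a--> {1, 3, 4, 5}  [new]
{2, 3, 4, 5} --b--> {1, 2, 3, 4}  [seen]
{1, 2, 3, 4} --a--> {1, 2, 3, 4, 5}  [new]
{1, 2, 3, 4} --b--> {1, 2, 3, 4}  [seen]
{1, 3, 4, 5} --a--> {1, 2, 3, 4, 5}  [seen]
{1, 3, 4, 5} --b--> {1, 2, 3, 4}  [seen]
{1, 2, 3, 4, 5} --a--> {1, 2, 3, 4, 5}  [seen]
{1, 2, 3, 4, 5} --b--> {1, 2, 3, 4}  [seen]
Reachable DFA states: {1}, {2, 3, 4, 5}, {1, 2, 3, 4}, {1, 3, 4, 5}, {1, 2, 3, 4, 5}.

5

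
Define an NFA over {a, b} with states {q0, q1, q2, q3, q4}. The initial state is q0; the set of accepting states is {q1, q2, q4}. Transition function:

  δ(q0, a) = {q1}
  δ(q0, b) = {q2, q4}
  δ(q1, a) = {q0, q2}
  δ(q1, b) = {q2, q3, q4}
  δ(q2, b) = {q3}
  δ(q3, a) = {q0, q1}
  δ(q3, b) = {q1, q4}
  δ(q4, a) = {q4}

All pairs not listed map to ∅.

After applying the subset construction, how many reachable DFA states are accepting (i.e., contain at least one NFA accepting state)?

13

Start state of the DFA: {q0}.
{q0} --a--> {q1}  [new]
{q0} --b--> {q2, q4}  [new]
{q1} --a--> {q0, q2}  [new]
{q1} --b--> {q2, q3, q4}  [new]
{q2, q4} --a--> {q4}  [new]
{q2, q4} --b--> {q3}  [new]
{q0, q2} --a--> {q1}  [seen]
{q0, q2} --b--> {q2, q3, q4}  [seen]
{q2, q3, q4} --a--> {q0, q1, q4}  [new]
{q2, q3, q4} --b--> {q1, q3, q4}  [new]
{q4} --a--> {q4}  [seen]
{q4} --b--> ∅  [new]
{q3} --a--> {q0, q1}  [new]
{q3} --b--> {q1, q4}  [new]
{q0, q1, q4} --a--> {q0, q1, q2, q4}  [new]
{q0, q1, q4} --b--> {q2, q3, q4}  [seen]
{q1, q3, q4} --a--> {q0, q1, q2, q4}  [seen]
{q1, q3, q4} --b--> {q1, q2, q3, q4}  [new]
∅ --a--> ∅  [seen]
∅ --b--> ∅  [seen]
{q0, q1} --a--> {q0, q1, q2}  [new]
{q0, q1} --b--> {q2, q3, q4}  [seen]
{q1, q4} --a--> {q0, q2, q4}  [new]
{q1, q4} --b--> {q2, q3, q4}  [seen]
{q0, q1, q2, q4} --a--> {q0, q1, q2, q4}  [seen]
{q0, q1, q2, q4} --b--> {q2, q3, q4}  [seen]
{q1, q2, q3, q4} --a--> {q0, q1, q2, q4}  [seen]
{q1, q2, q3, q4} --b--> {q1, q2, q3, q4}  [seen]
{q0, q1, q2} --a--> {q0, q1, q2}  [seen]
{q0, q1, q2} --b--> {q2, q3, q4}  [seen]
{q0, q2, q4} --a--> {q1, q4}  [seen]
{q0, q2, q4} --b--> {q2, q3, q4}  [seen]
Reachable DFA states: {q0}, {q1}, {q2, q4}, {q0, q2}, {q2, q3, q4}, {q4}, {q3}, {q0, q1, q4}, {q1, q3, q4}, ∅, {q0, q1}, {q1, q4}, {q0, q1, q2, q4}, {q1, q2, q3, q4}, {q0, q1, q2}, {q0, q2, q4}.
Accepting DFA states (contain an NFA accepting state): {q1}, {q2, q4}, {q0, q2}, {q2, q3, q4}, {q4}, {q0, q1, q4}, {q1, q3, q4}, {q0, q1}, {q1, q4}, {q0, q1, q2, q4}, {q1, q2, q3, q4}, {q0, q1, q2}, {q0, q2, q4}.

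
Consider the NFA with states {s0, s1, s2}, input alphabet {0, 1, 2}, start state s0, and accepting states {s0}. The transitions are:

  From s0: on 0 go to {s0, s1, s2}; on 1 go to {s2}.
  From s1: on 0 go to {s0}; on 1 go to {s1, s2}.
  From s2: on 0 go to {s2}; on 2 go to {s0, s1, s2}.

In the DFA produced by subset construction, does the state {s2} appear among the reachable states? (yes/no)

yes

Start state of the DFA: {s0}.
{s0} --0--> {s0, s1, s2}  [new]
{s0} --1--> {s2}  [new]
{s0} --2--> ∅  [new]
{s0, s1, s2} --0--> {s0, s1, s2}  [seen]
{s0, s1, s2} --1--> {s1, s2}  [new]
{s0, s1, s2} --2--> {s0, s1, s2}  [seen]
{s2} --0--> {s2}  [seen]
{s2} --1--> ∅  [seen]
{s2} --2--> {s0, s1, s2}  [seen]
∅ --0--> ∅  [seen]
∅ --1--> ∅  [seen]
∅ --2--> ∅  [seen]
{s1, s2} --0--> {s0, s2}  [new]
{s1, s2} --1--> {s1, s2}  [seen]
{s1, s2} --2--> {s0, s1, s2}  [seen]
{s0, s2} --0--> {s0, s1, s2}  [seen]
{s0, s2} --1--> {s2}  [seen]
{s0, s2} --2--> {s0, s1, s2}  [seen]
Reachable DFA states: {s0}, {s0, s1, s2}, {s2}, ∅, {s1, s2}, {s0, s2}.
{s2} is among them.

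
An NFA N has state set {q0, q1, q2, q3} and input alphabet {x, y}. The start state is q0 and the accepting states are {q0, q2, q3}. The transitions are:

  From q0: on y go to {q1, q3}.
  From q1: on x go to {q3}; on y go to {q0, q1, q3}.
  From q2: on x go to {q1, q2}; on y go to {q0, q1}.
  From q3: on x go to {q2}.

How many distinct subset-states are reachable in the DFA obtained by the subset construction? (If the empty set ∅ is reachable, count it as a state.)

10

Start state of the DFA: {q0}.
{q0} --x--> ∅  [new]
{q0} --y--> {q1, q3}  [new]
∅ --x--> ∅  [seen]
∅ --y--> ∅  [seen]
{q1, q3} --x--> {q2, q3}  [new]
{q1, q3} --y--> {q0, q1, q3}  [new]
{q2, q3} --x--> {q1, q2}  [new]
{q2, q3} --y--> {q0, q1}  [new]
{q0, q1, q3} --x--> {q2, q3}  [seen]
{q0, q1, q3} --y--> {q0, q1, q3}  [seen]
{q1, q2} --x--> {q1, q2, q3}  [new]
{q1, q2} --y--> {q0, q1, q3}  [seen]
{q0, q1} --x--> {q3}  [new]
{q0, q1} --y--> {q0, q1, q3}  [seen]
{q1, q2, q3} --x--> {q1, q2, q3}  [seen]
{q1, q2, q3} --y--> {q0, q1, q3}  [seen]
{q3} --x--> {q2}  [new]
{q3} --y--> ∅  [seen]
{q2} --x--> {q1, q2}  [seen]
{q2} --y--> {q0, q1}  [seen]
Reachable DFA states: {q0}, ∅, {q1, q3}, {q2, q3}, {q0, q1, q3}, {q1, q2}, {q0, q1}, {q1, q2, q3}, {q3}, {q2}.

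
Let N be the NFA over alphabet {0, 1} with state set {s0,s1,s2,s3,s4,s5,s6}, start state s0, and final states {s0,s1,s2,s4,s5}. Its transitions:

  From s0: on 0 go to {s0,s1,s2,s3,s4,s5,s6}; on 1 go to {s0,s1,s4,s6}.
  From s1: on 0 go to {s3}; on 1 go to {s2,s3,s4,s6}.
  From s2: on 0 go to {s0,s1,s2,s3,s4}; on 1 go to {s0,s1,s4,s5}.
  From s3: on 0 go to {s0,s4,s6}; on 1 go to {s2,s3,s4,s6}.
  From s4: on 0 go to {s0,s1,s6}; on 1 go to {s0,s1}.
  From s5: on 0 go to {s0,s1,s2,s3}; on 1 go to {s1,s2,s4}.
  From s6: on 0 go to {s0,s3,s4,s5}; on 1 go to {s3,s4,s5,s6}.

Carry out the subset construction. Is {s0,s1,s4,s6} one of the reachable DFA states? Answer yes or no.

Start state of the DFA: {s0}.
{s0} --0--> {s0,s1,s2,s3,s4,s5,s6}  [new]
{s0} --1--> {s0,s1,s4,s6}  [new]
{s0,s1,s2,s3,s4,s5,s6} --0--> {s0,s1,s2,s3,s4,s5,s6}  [seen]
{s0,s1,s2,s3,s4,s5,s6} --1--> {s0,s1,s2,s3,s4,s5,s6}  [seen]
{s0,s1,s4,s6} --0--> {s0,s1,s2,s3,s4,s5,s6}  [seen]
{s0,s1,s4,s6} --1--> {s0,s1,s2,s3,s4,s5,s6}  [seen]
Reachable DFA states: {s0}, {s0,s1,s2,s3,s4,s5,s6}, {s0,s1,s4,s6}.
{s0,s1,s4,s6} is among them.

yes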